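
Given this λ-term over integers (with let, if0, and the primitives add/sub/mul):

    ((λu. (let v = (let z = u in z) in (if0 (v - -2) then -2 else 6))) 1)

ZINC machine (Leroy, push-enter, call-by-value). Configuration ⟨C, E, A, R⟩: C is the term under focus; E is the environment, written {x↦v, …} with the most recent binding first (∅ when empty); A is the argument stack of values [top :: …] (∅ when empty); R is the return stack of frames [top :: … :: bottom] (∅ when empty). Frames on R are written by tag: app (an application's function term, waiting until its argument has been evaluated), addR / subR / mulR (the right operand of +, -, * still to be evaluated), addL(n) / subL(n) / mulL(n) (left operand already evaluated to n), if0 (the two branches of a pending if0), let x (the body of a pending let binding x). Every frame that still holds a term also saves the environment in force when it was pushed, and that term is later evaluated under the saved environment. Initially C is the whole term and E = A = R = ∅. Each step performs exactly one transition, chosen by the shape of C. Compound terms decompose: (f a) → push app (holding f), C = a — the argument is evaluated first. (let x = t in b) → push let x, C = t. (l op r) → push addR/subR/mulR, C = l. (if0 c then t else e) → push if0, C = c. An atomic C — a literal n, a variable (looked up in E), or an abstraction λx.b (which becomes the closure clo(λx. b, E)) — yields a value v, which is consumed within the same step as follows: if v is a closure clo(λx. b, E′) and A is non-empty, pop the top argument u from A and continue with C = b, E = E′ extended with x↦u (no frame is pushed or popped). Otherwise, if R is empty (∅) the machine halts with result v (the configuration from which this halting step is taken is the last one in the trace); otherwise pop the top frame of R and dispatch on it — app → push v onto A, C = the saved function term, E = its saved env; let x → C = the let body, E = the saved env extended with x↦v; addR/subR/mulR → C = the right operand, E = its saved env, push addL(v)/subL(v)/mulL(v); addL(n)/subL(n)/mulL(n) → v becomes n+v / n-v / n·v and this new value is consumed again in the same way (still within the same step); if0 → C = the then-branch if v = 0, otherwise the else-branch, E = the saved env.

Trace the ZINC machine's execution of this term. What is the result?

[0] ⟨C=((λu. (let v = (let z = u in z) in (if0 (v - -2) then -2 else 6))) 1); E=∅; A=∅; R=∅⟩
[1] ⟨C=1; E=∅; A=∅; R=[app]⟩
[2] ⟨C=(λu. (let v = (let z = u in z) in (if0 (v - -2) then -2 else 6))); E=∅; A=[1]; R=∅⟩
[3] ⟨C=(let v = (let z = u in z) in (if0 (v - -2) then -2 else 6)); E={u↦1}; A=∅; R=∅⟩
[4] ⟨C=(let z = u in z); E={u↦1}; A=∅; R=[let v]⟩
[5] ⟨C=u; E={u↦1}; A=∅; R=[let z :: let v]⟩
[6] ⟨C=z; E={z↦1, u↦1}; A=∅; R=[let v]⟩
[7] ⟨C=(if0 (v - -2) then -2 else 6); E={v↦1, u↦1}; A=∅; R=∅⟩
[8] ⟨C=(v - -2); E={v↦1, u↦1}; A=∅; R=[if0]⟩
[9] ⟨C=v; E={v↦1, u↦1}; A=∅; R=[subR :: if0]⟩
[10] ⟨C=-2; E={v↦1, u↦1}; A=∅; R=[subL(1) :: if0]⟩
[11] ⟨C=6; E={v↦1, u↦1}; A=∅; R=∅⟩
→ final value 6

Answer: 6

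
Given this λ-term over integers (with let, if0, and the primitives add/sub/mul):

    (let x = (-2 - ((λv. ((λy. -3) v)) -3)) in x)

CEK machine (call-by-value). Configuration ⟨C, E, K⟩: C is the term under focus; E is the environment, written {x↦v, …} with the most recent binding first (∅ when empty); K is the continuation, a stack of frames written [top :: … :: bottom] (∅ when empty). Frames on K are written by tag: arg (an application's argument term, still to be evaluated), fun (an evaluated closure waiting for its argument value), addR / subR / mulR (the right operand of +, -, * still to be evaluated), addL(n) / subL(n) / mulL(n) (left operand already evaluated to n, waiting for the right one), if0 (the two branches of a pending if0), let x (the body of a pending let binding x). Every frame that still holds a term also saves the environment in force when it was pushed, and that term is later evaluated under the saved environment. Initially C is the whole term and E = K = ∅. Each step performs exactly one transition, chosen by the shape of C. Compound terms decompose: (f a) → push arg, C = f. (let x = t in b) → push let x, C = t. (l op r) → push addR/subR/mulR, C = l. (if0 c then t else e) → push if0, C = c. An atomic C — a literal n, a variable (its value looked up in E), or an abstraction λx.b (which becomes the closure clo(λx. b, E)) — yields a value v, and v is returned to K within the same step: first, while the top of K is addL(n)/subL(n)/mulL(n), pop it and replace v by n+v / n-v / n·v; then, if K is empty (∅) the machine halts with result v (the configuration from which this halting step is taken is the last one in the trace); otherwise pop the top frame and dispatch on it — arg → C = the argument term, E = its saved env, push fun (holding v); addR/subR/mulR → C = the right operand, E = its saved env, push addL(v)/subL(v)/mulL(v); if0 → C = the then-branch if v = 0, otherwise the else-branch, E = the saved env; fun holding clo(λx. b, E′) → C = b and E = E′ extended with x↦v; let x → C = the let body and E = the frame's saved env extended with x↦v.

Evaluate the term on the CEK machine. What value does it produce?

step 0: [C=(let x = (-2 - ((λv. ((λy. -3) v)) -3)) in x) | E=∅ | K=∅]
step 1: [C=(-2 - ((λv. ((λy. -3) v)) -3)) | E=∅ | K=[let x]]
step 2: [C=-2 | E=∅ | K=[subR :: let x]]
step 3: [C=((λv. ((λy. -3) v)) -3) | E=∅ | K=[subL(-2) :: let x]]
step 4: [C=(λv. ((λy. -3) v)) | E=∅ | K=[arg :: subL(-2) :: let x]]
step 5: [C=-3 | E=∅ | K=[fun :: subL(-2) :: let x]]
step 6: [C=((λy. -3) v) | E={v↦-3} | K=[subL(-2) :: let x]]
step 7: [C=(λy. -3) | E={v↦-3} | K=[arg :: subL(-2) :: let x]]
step 8: [C=v | E={v↦-3} | K=[fun :: subL(-2) :: let x]]
step 9: [C=-3 | E={y↦-3, v↦-3} | K=[subL(-2) :: let x]]
step 10: [C=x | E={x↦1} | K=∅]
→ final value 1

Answer: 1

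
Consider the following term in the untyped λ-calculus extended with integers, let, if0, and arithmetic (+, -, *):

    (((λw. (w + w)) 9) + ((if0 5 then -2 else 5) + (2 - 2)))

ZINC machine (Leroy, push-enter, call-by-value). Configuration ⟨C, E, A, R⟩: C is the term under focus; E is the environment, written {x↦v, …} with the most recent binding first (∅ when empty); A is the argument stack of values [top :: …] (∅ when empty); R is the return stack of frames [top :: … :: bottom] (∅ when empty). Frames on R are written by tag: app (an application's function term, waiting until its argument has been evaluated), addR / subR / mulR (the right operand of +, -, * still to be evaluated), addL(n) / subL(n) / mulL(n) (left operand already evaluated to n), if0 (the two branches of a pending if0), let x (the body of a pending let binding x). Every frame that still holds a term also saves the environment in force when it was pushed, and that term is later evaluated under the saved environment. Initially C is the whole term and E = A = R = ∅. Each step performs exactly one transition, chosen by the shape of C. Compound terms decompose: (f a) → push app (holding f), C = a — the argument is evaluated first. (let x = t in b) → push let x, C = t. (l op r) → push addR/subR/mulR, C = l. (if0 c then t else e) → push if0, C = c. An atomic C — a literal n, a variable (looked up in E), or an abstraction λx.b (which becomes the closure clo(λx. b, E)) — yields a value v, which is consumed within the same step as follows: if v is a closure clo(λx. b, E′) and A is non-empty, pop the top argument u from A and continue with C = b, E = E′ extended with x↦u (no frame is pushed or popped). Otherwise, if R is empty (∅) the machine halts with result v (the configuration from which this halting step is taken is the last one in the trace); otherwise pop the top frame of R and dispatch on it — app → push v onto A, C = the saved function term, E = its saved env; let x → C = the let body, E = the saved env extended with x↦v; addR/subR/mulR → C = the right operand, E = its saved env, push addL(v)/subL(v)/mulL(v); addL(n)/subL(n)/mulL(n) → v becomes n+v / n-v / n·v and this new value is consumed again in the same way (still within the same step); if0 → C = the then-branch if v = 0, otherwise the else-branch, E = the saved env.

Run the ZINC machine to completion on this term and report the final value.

step 0: <C=(((λw. (w + w)) 9) + ((if0 5 then -2 else 5) + (2 - 2))), E=∅, A=∅, R=∅>
step 1: <C=((λw. (w + w)) 9), E=∅, A=∅, R=[addR]>
step 2: <C=9, E=∅, A=∅, R=[app :: addR]>
step 3: <C=(λw. (w + w)), E=∅, A=[9], R=[addR]>
step 4: <C=(w + w), E={w↦9}, A=∅, R=[addR]>
step 5: <C=w, E={w↦9}, A=∅, R=[addR :: addR]>
step 6: <C=w, E={w↦9}, A=∅, R=[addL(9) :: addR]>
step 7: <C=((if0 5 then -2 else 5) + (2 - 2)), E=∅, A=∅, R=[addL(18)]>
step 8: <C=(if0 5 then -2 else 5), E=∅, A=∅, R=[addR :: addL(18)]>
step 9: <C=5, E=∅, A=∅, R=[if0 :: addR :: addL(18)]>
step 10: <C=5, E=∅, A=∅, R=[addR :: addL(18)]>
step 11: <C=(2 - 2), E=∅, A=∅, R=[addL(5) :: addL(18)]>
step 12: <C=2, E=∅, A=∅, R=[subR :: addL(5) :: addL(18)]>
step 13: <C=2, E=∅, A=∅, R=[subL(2) :: addL(5) :: addL(18)]>
→ final value 23

Answer: 23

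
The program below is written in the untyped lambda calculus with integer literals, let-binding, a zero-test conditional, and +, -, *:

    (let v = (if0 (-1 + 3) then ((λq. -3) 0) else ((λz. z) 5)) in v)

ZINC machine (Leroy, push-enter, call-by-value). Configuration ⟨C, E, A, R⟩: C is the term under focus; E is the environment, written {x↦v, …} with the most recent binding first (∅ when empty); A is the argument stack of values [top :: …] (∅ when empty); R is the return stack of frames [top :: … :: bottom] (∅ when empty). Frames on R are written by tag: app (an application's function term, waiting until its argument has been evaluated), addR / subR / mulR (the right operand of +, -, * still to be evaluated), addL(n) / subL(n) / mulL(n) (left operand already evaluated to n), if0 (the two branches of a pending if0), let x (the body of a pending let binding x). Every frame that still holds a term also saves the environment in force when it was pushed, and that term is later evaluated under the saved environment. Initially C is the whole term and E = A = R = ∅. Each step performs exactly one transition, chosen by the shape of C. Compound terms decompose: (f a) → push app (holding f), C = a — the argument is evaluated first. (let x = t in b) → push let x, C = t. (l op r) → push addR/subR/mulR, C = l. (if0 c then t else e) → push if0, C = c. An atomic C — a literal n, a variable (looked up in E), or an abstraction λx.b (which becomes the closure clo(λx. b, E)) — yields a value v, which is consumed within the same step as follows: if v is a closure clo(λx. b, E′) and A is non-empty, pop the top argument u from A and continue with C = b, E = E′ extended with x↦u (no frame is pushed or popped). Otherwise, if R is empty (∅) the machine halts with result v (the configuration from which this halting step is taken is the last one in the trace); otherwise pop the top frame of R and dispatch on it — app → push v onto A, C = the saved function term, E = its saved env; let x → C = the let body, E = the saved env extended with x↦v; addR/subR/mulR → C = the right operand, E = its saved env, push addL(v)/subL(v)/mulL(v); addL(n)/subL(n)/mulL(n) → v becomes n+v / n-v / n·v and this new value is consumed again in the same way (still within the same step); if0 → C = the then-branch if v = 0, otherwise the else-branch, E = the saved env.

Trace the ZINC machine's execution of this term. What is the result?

Answer: 5

Execution trace:
t=0: ⟨C=(let v = (if0 (-1 + 3) then ((λq. -3) 0) else ((λz. z) 5)) in v); E=∅; A=∅; R=∅⟩
t=1: ⟨C=(if0 (-1 + 3) then ((λq. -3) 0) else ((λz. z) 5)); E=∅; A=∅; R=[let v]⟩
t=2: ⟨C=(-1 + 3); E=∅; A=∅; R=[if0 :: let v]⟩
t=3: ⟨C=-1; E=∅; A=∅; R=[addR :: if0 :: let v]⟩
t=4: ⟨C=3; E=∅; A=∅; R=[addL(-1) :: if0 :: let v]⟩
t=5: ⟨C=((λz. z) 5); E=∅; A=∅; R=[let v]⟩
t=6: ⟨C=5; E=∅; A=∅; R=[app :: let v]⟩
t=7: ⟨C=(λz. z); E=∅; A=[5]; R=[let v]⟩
t=8: ⟨C=z; E={z↦5}; A=∅; R=[let v]⟩
t=9: ⟨C=v; E={v↦5}; A=∅; R=∅⟩
→ final value 5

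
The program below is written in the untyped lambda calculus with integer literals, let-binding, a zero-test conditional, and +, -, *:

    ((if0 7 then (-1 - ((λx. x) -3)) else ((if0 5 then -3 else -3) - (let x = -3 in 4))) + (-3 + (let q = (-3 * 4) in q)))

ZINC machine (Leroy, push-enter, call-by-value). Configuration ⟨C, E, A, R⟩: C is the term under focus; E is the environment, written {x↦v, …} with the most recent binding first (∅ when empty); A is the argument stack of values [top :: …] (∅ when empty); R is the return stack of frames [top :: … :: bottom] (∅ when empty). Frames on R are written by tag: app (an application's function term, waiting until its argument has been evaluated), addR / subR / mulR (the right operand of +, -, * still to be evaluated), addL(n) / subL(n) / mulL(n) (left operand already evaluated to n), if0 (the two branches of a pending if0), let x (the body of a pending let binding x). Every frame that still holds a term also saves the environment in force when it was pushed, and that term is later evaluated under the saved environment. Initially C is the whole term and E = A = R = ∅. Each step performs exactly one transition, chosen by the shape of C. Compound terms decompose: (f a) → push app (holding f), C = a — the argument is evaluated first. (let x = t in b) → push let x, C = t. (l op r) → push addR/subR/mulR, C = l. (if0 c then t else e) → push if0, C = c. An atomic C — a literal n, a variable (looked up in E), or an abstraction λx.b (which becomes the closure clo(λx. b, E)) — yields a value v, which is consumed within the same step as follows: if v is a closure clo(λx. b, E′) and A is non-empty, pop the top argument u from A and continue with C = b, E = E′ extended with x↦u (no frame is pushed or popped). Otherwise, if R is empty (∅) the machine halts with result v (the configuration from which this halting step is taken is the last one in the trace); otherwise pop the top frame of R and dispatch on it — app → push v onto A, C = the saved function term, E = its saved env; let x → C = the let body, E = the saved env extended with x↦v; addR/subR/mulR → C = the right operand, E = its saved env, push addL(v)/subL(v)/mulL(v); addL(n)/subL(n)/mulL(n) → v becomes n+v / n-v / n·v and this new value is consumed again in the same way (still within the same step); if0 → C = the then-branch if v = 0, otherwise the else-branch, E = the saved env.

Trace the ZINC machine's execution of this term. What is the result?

0. ⟨C=((if0 7 then (-1 - ((λx. x) -3)) else ((if0 5 then -3 else -3) - (let x = -3 in 4))) + (-3 + (let q = (-3 * 4) in q))); E=∅; A=∅; R=∅⟩
1. ⟨C=(if0 7 then (-1 - ((λx. x) -3)) else ((if0 5 then -3 else -3) - (let x = -3 in 4))); E=∅; A=∅; R=[addR]⟩
2. ⟨C=7; E=∅; A=∅; R=[if0 :: addR]⟩
3. ⟨C=((if0 5 then -3 else -3) - (let x = -3 in 4)); E=∅; A=∅; R=[addR]⟩
4. ⟨C=(if0 5 then -3 else -3); E=∅; A=∅; R=[subR :: addR]⟩
5. ⟨C=5; E=∅; A=∅; R=[if0 :: subR :: addR]⟩
6. ⟨C=-3; E=∅; A=∅; R=[subR :: addR]⟩
7. ⟨C=(let x = -3 in 4); E=∅; A=∅; R=[subL(-3) :: addR]⟩
8. ⟨C=-3; E=∅; A=∅; R=[let x :: subL(-3) :: addR]⟩
9. ⟨C=4; E={x↦-3}; A=∅; R=[subL(-3) :: addR]⟩
10. ⟨C=(-3 + (let q = (-3 * 4) in q)); E=∅; A=∅; R=[addL(-7)]⟩
11. ⟨C=-3; E=∅; A=∅; R=[addR :: addL(-7)]⟩
12. ⟨C=(let q = (-3 * 4) in q); E=∅; A=∅; R=[addL(-3) :: addL(-7)]⟩
13. ⟨C=(-3 * 4); E=∅; A=∅; R=[let q :: addL(-3) :: addL(-7)]⟩
14. ⟨C=-3; E=∅; A=∅; R=[mulR :: let q :: addL(-3) :: addL(-7)]⟩
15. ⟨C=4; E=∅; A=∅; R=[mulL(-3) :: let q :: addL(-3) :: addL(-7)]⟩
16. ⟨C=q; E={q↦-12}; A=∅; R=[addL(-3) :: addL(-7)]⟩
→ final value -22

Answer: -22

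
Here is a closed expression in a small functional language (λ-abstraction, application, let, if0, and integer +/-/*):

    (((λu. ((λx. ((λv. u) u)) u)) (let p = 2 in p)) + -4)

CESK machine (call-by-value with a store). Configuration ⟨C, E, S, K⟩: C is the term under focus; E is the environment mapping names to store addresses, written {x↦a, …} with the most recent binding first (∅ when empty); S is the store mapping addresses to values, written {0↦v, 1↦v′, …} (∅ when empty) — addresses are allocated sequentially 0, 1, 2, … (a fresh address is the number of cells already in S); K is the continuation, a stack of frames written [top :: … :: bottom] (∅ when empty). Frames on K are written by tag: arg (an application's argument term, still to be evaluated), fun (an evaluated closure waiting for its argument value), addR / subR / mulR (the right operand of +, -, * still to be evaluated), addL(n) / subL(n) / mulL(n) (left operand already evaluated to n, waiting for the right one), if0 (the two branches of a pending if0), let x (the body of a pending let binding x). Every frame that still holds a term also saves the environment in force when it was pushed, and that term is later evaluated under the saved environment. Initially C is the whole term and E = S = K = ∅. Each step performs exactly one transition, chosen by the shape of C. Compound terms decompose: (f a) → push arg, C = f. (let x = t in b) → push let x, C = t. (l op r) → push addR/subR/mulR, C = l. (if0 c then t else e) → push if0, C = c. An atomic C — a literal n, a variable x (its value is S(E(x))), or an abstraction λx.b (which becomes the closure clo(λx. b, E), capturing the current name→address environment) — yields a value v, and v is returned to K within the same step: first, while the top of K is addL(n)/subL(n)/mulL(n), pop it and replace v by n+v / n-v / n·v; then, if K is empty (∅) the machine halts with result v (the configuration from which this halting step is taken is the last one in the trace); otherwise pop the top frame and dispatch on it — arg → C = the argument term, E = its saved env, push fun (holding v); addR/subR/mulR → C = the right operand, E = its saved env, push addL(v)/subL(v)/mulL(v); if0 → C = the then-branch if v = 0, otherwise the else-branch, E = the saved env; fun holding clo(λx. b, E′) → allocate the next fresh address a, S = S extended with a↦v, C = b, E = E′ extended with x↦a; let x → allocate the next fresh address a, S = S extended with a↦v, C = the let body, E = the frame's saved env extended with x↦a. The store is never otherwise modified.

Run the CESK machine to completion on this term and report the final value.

t=0: [C=(((λu. ((λx. ((λv. u) u)) u)) (let p = 2 in p)) + -4) | E=∅ | S=∅ | K=∅]
t=1: [C=((λu. ((λx. ((λv. u) u)) u)) (let p = 2 in p)) | E=∅ | S=∅ | K=[addR]]
t=2: [C=(λu. ((λx. ((λv. u) u)) u)) | E=∅ | S=∅ | K=[arg :: addR]]
t=3: [C=(let p = 2 in p) | E=∅ | S=∅ | K=[fun :: addR]]
t=4: [C=2 | E=∅ | S=∅ | K=[let p :: fun :: addR]]
t=5: [C=p | E={p↦0} | S={0↦2} | K=[fun :: addR]]
t=6: [C=((λx. ((λv. u) u)) u) | E={u↦1} | S={0↦2, 1↦2} | K=[addR]]
t=7: [C=(λx. ((λv. u) u)) | E={u↦1} | S={0↦2, 1↦2} | K=[arg :: addR]]
t=8: [C=u | E={u↦1} | S={0↦2, 1↦2} | K=[fun :: addR]]
t=9: [C=((λv. u) u) | E={x↦2, u↦1} | S={0↦2, 1↦2, 2↦2} | K=[addR]]
t=10: [C=(λv. u) | E={x↦2, u↦1} | S={0↦2, 1↦2, 2↦2} | K=[arg :: addR]]
t=11: [C=u | E={x↦2, u↦1} | S={0↦2, 1↦2, 2↦2} | K=[fun :: addR]]
t=12: [C=u | E={v↦3, x↦2, u↦1} | S={0↦2, 1↦2, 2↦2, 3↦2} | K=[addR]]
t=13: [C=-4 | E=∅ | S={0↦2, 1↦2, 2↦2, 3↦2} | K=[addL(2)]]
→ final value -2

Answer: -2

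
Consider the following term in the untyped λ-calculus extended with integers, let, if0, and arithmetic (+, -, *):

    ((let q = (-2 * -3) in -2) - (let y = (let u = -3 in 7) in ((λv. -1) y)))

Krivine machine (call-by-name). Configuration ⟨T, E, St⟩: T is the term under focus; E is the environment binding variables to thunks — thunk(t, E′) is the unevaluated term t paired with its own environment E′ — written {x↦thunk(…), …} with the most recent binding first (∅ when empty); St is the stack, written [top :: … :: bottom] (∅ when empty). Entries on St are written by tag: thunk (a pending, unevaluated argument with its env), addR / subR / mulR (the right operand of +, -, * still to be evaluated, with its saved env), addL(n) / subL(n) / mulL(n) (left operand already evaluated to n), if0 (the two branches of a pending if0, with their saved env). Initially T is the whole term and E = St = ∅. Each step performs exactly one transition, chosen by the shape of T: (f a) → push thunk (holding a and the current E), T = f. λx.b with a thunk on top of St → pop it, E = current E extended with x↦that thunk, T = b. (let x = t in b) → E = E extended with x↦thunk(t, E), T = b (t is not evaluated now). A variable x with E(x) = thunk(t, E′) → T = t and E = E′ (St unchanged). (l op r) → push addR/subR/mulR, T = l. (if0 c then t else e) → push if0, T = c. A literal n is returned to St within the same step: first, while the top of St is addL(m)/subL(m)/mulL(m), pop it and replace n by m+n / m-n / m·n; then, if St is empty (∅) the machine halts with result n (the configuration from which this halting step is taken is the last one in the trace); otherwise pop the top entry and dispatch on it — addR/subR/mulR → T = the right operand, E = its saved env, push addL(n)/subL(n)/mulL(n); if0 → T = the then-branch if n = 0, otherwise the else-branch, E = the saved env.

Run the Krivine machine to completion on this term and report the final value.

step 0: [T=((let q = (-2 * -3) in -2) - (let y = (let u = -3 in 7) in ((λv. -1) y))) | E=∅ | St=∅]
step 1: [T=(let q = (-2 * -3) in -2) | E=∅ | St=[subR]]
step 2: [T=-2 | E={q↦thunk((-2 * -3), ∅)} | St=[subR]]
step 3: [T=(let y = (let u = -3 in 7) in ((λv. -1) y)) | E=∅ | St=[subL(-2)]]
step 4: [T=((λv. -1) y) | E={y↦thunk((let u = -3 in 7), ∅)} | St=[subL(-2)]]
step 5: [T=(λv. -1) | E={y↦thunk((let u = -3 in 7), ∅)} | St=[thunk :: subL(-2)]]
step 6: [T=-1 | E={v↦thunk(y, {y↦thunk((let u = -3 in 7), ∅)}), y↦thunk((let u = -3 in 7), ∅)} | St=[subL(-2)]]
→ final value -1

Answer: -1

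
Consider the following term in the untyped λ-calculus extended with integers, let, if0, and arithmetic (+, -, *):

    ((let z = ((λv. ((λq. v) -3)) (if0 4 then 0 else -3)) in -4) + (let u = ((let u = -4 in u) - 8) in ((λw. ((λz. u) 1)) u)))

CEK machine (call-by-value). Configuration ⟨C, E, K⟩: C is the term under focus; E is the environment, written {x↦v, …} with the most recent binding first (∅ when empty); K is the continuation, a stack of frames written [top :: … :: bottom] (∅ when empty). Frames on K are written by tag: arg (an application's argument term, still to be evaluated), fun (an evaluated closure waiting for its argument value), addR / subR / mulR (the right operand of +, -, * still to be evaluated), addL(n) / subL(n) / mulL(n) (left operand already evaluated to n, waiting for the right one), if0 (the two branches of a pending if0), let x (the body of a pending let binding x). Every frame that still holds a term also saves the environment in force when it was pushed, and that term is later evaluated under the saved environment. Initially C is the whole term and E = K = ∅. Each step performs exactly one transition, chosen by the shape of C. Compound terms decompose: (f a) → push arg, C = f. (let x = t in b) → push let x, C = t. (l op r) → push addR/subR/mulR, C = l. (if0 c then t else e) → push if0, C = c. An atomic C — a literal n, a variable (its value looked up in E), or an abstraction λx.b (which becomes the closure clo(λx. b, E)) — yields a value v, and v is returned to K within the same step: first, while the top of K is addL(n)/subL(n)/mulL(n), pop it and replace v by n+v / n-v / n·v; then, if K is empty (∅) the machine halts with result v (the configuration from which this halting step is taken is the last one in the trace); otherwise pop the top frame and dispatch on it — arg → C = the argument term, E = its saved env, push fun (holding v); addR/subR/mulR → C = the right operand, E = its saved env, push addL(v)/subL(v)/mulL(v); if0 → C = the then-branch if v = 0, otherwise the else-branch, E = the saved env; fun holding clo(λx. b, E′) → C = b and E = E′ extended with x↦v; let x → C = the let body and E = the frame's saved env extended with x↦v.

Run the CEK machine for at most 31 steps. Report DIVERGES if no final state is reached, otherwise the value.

Answer: -16

Machine steps:
0. [C=((let z = ((λv. ((λq. v) -3)) (if0 4 then 0 else -3)) in -4) + (let u = ((let u = -4 in u) - 8) in ((λw. ((λz. u) 1)) u))) | E=∅ | K=∅]
1. [C=(let z = ((λv. ((λq. v) -3)) (if0 4 then 0 else -3)) in -4) | E=∅ | K=[addR]]
2. [C=((λv. ((λq. v) -3)) (if0 4 then 0 else -3)) | E=∅ | K=[let z :: addR]]
3. [C=(λv. ((λq. v) -3)) | E=∅ | K=[arg :: let z :: addR]]
4. [C=(if0 4 then 0 else -3) | E=∅ | K=[fun :: let z :: addR]]
5. [C=4 | E=∅ | K=[if0 :: fun :: let z :: addR]]
6. [C=-3 | E=∅ | K=[fun :: let z :: addR]]
7. [C=((λq. v) -3) | E={v↦-3} | K=[let z :: addR]]
8. [C=(λq. v) | E={v↦-3} | K=[arg :: let z :: addR]]
9. [C=-3 | E={v↦-3} | K=[fun :: let z :: addR]]
10. [C=v | E={q↦-3, v↦-3} | K=[let z :: addR]]
11. [C=-4 | E={z↦-3} | K=[addR]]
12. [C=(let u = ((let u = -4 in u) - 8) in ((λw. ((λz. u) 1)) u)) | E=∅ | K=[addL(-4)]]
13. [C=((let u = -4 in u) - 8) | E=∅ | K=[let u :: addL(-4)]]
14. [C=(let u = -4 in u) | E=∅ | K=[subR :: let u :: addL(-4)]]
15. [C=-4 | E=∅ | K=[let u :: subR :: let u :: addL(-4)]]
16. [C=u | E={u↦-4} | K=[subR :: let u :: addL(-4)]]
17. [C=8 | E=∅ | K=[subL(-4) :: let u :: addL(-4)]]
18. [C=((λw. ((λz. u) 1)) u) | E={u↦-12} | K=[addL(-4)]]
19. [C=(λw. ((λz. u) 1)) | E={u↦-12} | K=[arg :: addL(-4)]]
20. [C=u | E={u↦-12} | K=[fun :: addL(-4)]]
21. [C=((λz. u) 1) | E={w↦-12, u↦-12} | K=[addL(-4)]]
22. [C=(λz. u) | E={w↦-12, u↦-12} | K=[arg :: addL(-4)]]
23. [C=1 | E={w↦-12, u↦-12} | K=[fun :: addL(-4)]]
24. [C=u | E={z↦1, w↦-12, u↦-12} | K=[addL(-4)]]
→ final value -16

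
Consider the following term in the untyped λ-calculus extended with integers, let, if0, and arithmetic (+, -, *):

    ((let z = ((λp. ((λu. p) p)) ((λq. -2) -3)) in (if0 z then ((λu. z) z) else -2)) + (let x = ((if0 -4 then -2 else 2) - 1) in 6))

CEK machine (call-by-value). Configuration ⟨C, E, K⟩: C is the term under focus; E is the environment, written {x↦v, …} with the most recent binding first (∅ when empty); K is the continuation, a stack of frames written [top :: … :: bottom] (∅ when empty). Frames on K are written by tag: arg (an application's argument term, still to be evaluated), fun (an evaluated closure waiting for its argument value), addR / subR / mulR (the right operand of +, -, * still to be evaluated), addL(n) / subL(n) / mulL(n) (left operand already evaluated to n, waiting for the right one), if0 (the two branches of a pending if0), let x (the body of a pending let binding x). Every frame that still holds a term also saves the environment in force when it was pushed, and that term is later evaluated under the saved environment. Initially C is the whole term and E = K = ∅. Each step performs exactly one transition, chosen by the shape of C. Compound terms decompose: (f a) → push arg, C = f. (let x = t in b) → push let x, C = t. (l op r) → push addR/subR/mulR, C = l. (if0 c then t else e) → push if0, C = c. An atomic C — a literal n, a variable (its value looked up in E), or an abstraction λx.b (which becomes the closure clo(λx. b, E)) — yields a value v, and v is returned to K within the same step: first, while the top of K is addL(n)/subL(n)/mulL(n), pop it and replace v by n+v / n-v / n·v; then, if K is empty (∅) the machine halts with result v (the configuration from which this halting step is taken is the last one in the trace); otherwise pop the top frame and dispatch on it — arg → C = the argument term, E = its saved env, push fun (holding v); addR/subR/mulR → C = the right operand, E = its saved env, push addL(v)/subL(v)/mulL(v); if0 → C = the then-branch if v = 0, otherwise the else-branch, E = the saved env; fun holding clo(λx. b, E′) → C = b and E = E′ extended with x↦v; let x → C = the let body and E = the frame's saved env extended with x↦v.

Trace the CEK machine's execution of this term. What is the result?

Answer: 4

Derivation:
t=0: ⟨C=((let z = ((λp. ((λu. p) p)) ((λq. -2) -3)) in (if0 z then ((λu. z) z) else -2)) + (let x = ((if0 -4 then -2 else 2) - 1) in 6)); E=∅; K=∅⟩
t=1: ⟨C=(let z = ((λp. ((λu. p) p)) ((λq. -2) -3)) in (if0 z then ((λu. z) z) else -2)); E=∅; K=[addR]⟩
t=2: ⟨C=((λp. ((λu. p) p)) ((λq. -2) -3)); E=∅; K=[let z :: addR]⟩
t=3: ⟨C=(λp. ((λu. p) p)); E=∅; K=[arg :: let z :: addR]⟩
t=4: ⟨C=((λq. -2) -3); E=∅; K=[fun :: let z :: addR]⟩
t=5: ⟨C=(λq. -2); E=∅; K=[arg :: fun :: let z :: addR]⟩
t=6: ⟨C=-3; E=∅; K=[fun :: fun :: let z :: addR]⟩
t=7: ⟨C=-2; E={q↦-3}; K=[fun :: let z :: addR]⟩
t=8: ⟨C=((λu. p) p); E={p↦-2}; K=[let z :: addR]⟩
t=9: ⟨C=(λu. p); E={p↦-2}; K=[arg :: let z :: addR]⟩
t=10: ⟨C=p; E={p↦-2}; K=[fun :: let z :: addR]⟩
t=11: ⟨C=p; E={u↦-2, p↦-2}; K=[let z :: addR]⟩
t=12: ⟨C=(if0 z then ((λu. z) z) else -2); E={z↦-2}; K=[addR]⟩
t=13: ⟨C=z; E={z↦-2}; K=[if0 :: addR]⟩
t=14: ⟨C=-2; E={z↦-2}; K=[addR]⟩
t=15: ⟨C=(let x = ((if0 -4 then -2 else 2) - 1) in 6); E=∅; K=[addL(-2)]⟩
t=16: ⟨C=((if0 -4 then -2 else 2) - 1); E=∅; K=[let x :: addL(-2)]⟩
t=17: ⟨C=(if0 -4 then -2 else 2); E=∅; K=[subR :: let x :: addL(-2)]⟩
t=18: ⟨C=-4; E=∅; K=[if0 :: subR :: let x :: addL(-2)]⟩
t=19: ⟨C=2; E=∅; K=[subR :: let x :: addL(-2)]⟩
t=20: ⟨C=1; E=∅; K=[subL(2) :: let x :: addL(-2)]⟩
t=21: ⟨C=6; E={x↦1}; K=[addL(-2)]⟩
→ final value 4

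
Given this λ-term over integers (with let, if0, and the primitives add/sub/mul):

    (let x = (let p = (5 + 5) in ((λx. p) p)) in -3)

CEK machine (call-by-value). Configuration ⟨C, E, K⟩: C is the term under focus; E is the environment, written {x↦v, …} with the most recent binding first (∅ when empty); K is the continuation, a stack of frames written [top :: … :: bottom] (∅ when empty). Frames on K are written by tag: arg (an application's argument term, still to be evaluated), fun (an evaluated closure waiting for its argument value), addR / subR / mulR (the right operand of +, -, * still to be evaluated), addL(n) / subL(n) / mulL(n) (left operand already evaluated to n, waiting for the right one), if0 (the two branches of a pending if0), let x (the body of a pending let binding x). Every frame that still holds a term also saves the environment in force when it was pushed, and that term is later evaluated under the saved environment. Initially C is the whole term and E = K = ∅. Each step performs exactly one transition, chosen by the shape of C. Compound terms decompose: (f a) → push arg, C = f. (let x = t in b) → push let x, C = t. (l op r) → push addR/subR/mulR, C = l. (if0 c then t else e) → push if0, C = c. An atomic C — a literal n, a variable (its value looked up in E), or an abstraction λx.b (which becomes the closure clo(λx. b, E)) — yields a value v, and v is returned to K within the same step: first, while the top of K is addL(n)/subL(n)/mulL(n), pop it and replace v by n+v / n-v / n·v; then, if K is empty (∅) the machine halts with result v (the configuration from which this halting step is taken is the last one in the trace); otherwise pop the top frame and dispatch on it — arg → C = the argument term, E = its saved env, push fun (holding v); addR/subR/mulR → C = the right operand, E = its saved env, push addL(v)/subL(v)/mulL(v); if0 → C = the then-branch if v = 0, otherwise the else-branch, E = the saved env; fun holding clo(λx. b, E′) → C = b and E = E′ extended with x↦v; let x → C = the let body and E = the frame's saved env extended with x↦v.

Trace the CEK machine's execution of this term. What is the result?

step 0: ⟨C=(let x = (let p = (5 + 5) in ((λx. p) p)) in -3); E=∅; K=∅⟩
step 1: ⟨C=(let p = (5 + 5) in ((λx. p) p)); E=∅; K=[let x]⟩
step 2: ⟨C=(5 + 5); E=∅; K=[let p :: let x]⟩
step 3: ⟨C=5; E=∅; K=[addR :: let p :: let x]⟩
step 4: ⟨C=5; E=∅; K=[addL(5) :: let p :: let x]⟩
step 5: ⟨C=((λx. p) p); E={p↦10}; K=[let x]⟩
step 6: ⟨C=(λx. p); E={p↦10}; K=[arg :: let x]⟩
step 7: ⟨C=p; E={p↦10}; K=[fun :: let x]⟩
step 8: ⟨C=p; E={x↦10, p↦10}; K=[let x]⟩
step 9: ⟨C=-3; E={x↦10}; K=∅⟩
→ final value -3

Answer: -3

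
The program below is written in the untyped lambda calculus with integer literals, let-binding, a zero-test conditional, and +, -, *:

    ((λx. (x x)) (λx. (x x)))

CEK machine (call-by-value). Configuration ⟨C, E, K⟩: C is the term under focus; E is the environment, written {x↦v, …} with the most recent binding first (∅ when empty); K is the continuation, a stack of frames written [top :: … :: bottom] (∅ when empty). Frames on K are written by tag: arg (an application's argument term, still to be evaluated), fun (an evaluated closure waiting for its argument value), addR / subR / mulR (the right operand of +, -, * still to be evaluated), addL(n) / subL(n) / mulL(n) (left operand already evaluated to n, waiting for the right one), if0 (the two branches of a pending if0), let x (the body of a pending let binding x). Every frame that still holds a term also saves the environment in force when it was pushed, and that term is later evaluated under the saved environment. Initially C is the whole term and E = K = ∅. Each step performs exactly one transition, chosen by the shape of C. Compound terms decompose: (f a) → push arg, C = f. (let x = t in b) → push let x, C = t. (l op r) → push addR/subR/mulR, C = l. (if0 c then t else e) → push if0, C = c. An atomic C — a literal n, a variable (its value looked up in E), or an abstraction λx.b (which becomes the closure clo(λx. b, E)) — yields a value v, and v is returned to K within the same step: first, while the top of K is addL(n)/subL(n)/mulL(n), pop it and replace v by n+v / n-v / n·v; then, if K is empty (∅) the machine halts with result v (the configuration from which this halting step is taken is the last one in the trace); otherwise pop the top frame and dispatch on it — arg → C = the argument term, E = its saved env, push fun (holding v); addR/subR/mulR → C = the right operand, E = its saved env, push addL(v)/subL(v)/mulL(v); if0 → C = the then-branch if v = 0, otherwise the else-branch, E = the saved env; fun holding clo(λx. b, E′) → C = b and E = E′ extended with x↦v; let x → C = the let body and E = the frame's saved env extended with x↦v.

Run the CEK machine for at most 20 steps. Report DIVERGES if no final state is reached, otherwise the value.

Answer: DIVERGES (no final state within 20 steps)

Machine steps:
t=0: [C=((λx. (x x)) (λx. (x x))) | E=∅ | K=∅]
t=1: [C=(λx. (x x)) | E=∅ | K=[arg]]
t=2: [C=(λx. (x x)) | E=∅ | K=[fun]]
t=3: [C=(x x) | E={x↦clo(λx. (x x), ∅)} | K=∅]
t=4: [C=x | E={x↦clo(λx. (x x), ∅)} | K=[arg]]
t=5: [C=x | E={x↦clo(λx. (x x), ∅)} | K=[fun]]
… configuration repeats with period 3 (steps 3–5 recur indefinitely) …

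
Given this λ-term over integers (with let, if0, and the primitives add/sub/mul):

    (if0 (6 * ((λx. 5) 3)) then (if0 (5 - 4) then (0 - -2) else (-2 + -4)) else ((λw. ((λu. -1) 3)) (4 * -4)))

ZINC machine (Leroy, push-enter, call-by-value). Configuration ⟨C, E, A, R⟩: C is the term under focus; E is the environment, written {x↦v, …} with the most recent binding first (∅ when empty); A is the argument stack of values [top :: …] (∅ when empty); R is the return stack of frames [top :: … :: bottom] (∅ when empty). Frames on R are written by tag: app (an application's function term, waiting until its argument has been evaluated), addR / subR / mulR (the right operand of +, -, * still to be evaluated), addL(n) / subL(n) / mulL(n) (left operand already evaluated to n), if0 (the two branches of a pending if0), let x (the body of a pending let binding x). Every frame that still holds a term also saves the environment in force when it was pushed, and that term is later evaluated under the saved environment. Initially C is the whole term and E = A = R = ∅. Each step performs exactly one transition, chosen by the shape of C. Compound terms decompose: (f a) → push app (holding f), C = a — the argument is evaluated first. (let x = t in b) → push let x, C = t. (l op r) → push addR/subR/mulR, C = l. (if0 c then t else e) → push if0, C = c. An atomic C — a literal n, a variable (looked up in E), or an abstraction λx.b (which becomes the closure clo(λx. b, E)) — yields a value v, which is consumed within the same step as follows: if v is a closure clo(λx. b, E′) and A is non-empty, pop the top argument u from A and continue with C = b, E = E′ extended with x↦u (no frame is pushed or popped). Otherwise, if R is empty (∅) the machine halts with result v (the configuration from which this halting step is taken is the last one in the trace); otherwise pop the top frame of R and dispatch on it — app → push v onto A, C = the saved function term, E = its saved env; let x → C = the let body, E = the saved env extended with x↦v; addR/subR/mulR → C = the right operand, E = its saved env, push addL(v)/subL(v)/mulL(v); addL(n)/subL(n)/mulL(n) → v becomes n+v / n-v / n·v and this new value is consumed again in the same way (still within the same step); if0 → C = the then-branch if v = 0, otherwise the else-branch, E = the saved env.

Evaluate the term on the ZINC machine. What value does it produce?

Answer: -1

Derivation:
t=0: <C=(if0 (6 * ((λx. 5) 3)) then (if0 (5 - 4) then (0 - -2) else (-2 + -4)) else ((λw. ((λu. -1) 3)) (4 * -4))), E=∅, A=∅, R=∅>
t=1: <C=(6 * ((λx. 5) 3)), E=∅, A=∅, R=[if0]>
t=2: <C=6, E=∅, A=∅, R=[mulR :: if0]>
t=3: <C=((λx. 5) 3), E=∅, A=∅, R=[mulL(6) :: if0]>
t=4: <C=3, E=∅, A=∅, R=[app :: mulL(6) :: if0]>
t=5: <C=(λx. 5), E=∅, A=[3], R=[mulL(6) :: if0]>
t=6: <C=5, E={x↦3}, A=∅, R=[mulL(6) :: if0]>
t=7: <C=((λw. ((λu. -1) 3)) (4 * -4)), E=∅, A=∅, R=∅>
t=8: <C=(4 * -4), E=∅, A=∅, R=[app]>
t=9: <C=4, E=∅, A=∅, R=[mulR :: app]>
t=10: <C=-4, E=∅, A=∅, R=[mulL(4) :: app]>
t=11: <C=(λw. ((λu. -1) 3)), E=∅, A=[-16], R=∅>
t=12: <C=((λu. -1) 3), E={w↦-16}, A=∅, R=∅>
t=13: <C=3, E={w↦-16}, A=∅, R=[app]>
t=14: <C=(λu. -1), E={w↦-16}, A=[3], R=∅>
t=15: <C=-1, E={u↦3, w↦-16}, A=∅, R=∅>
→ final value -1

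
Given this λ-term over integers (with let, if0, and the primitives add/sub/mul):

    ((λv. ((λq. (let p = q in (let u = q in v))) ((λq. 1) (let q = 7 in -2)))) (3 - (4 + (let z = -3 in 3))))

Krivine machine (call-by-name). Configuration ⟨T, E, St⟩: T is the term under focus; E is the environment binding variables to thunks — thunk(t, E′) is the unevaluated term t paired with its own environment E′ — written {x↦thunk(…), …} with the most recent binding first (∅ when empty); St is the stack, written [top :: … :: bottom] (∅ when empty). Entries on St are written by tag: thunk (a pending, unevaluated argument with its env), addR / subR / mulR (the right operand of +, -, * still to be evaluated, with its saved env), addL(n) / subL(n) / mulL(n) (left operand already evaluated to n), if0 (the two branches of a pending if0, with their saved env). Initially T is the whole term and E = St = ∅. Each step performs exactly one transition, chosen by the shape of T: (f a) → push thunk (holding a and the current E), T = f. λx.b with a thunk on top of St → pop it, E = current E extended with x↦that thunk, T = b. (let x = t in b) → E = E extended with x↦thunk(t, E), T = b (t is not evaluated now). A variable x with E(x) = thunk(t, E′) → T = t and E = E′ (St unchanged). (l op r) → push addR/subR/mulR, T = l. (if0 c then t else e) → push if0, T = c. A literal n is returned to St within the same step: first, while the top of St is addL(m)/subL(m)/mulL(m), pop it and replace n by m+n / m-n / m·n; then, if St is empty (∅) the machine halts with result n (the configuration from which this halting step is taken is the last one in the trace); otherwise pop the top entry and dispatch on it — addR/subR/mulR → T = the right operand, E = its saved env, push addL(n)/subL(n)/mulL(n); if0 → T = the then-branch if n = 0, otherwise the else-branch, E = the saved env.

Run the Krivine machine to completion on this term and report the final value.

step 0: <T=((λv. ((λq. (let p = q in (let u = q in v))) ((λq. 1) (let q = 7 in -2)))) (3 - (4 + (let z = -3 in 3)))), E=∅, St=∅>
step 1: <T=(λv. ((λq. (let p = q in (let u = q in v))) ((λq. 1) (let q = 7 in -2)))), E=∅, St=[thunk]>
step 2: <T=((λq. (let p = q in (let u = q in v))) ((λq. 1) (let q = 7 in -2))), E={v↦thunk((3 - (4 + (let z = -3 in 3))), ∅)}, St=∅>
step 3: <T=(λq. (let p = q in (let u = q in v))), E={v↦thunk((3 - (4 + (let z = -3 in 3))), ∅)}, St=[thunk]>
step 4: <T=(let p = q in (let u = q in v)), E={q↦thunk(((λq. 1) (let q = 7 in -2)), {v↦thunk((3 - (4 + (let z = -3 in 3))), ∅)}), v↦thunk((3 - (4 + (let z = -3 in 3))), ∅)}, St=∅>
step 5: <T=(let u = q in v), E={p↦thunk(q, {q↦thunk(((λq. 1) (let q = 7 in -2)), {v↦thunk((3 - (4 + (let z = -3 in 3))), ∅)}), v↦thunk((3 - (4 + (let z = -3 in 3))), ∅)}), q↦thunk(((λq. 1) (let q = 7 in -2)), {v↦thunk((3 - (4 + (let z = -3 in 3))), ∅)}), v↦thunk((3 - (4 + (let z = -3 in 3))), ∅)}, St=∅>
step 6: <T=v, E={u↦thunk(q, {p↦thunk(q, {q↦thunk(((λq. 1) (let q = 7 in -2)), {v↦thunk((3 - (4 + (let z = -3 in 3))), ∅)}), v↦thunk((3 - (4 + (let z = -3 in 3))), ∅)}), q↦thunk(((λq. 1) (let q = 7 in -2)), {v↦thunk((3 - (4 + (let z = -3 in 3))), ∅)}), v↦thunk((3 - (4 + (let z = -3 in 3))), ∅)}), p↦thunk(q, {q↦thunk(((λq. 1) (let q = 7 in -2)), {v↦thunk((3 - (4 + (let z = -3 in 3))), ∅)}), v↦thunk((3 - (4 + (let z = -3 in 3))), ∅)}), q↦thunk(((λq. 1) (let q = 7 in -2)), {v↦thunk((3 - (4 + (let z = -3 in 3))), ∅)}), v↦thunk((3 - (4 + (let z = -3 in 3))), ∅)}, St=∅>
step 7: <T=(3 - (4 + (let z = -3 in 3))), E=∅, St=∅>
step 8: <T=3, E=∅, St=[subR]>
step 9: <T=(4 + (let z = -3 in 3)), E=∅, St=[subL(3)]>
step 10: <T=4, E=∅, St=[addR :: subL(3)]>
step 11: <T=(let z = -3 in 3), E=∅, St=[addL(4) :: subL(3)]>
step 12: <T=3, E={z↦thunk(-3, ∅)}, St=[addL(4) :: subL(3)]>
→ final value -4

Answer: -4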